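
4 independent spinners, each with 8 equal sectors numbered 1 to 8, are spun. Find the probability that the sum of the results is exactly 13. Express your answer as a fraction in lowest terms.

There are 8^4 = 4096 equally likely outcomes.
The number of ordered 4-tuples from {1,…,8} summing to 13 is 204.
P(sum = 13) = 204/4096 = 51/1024.

51/1024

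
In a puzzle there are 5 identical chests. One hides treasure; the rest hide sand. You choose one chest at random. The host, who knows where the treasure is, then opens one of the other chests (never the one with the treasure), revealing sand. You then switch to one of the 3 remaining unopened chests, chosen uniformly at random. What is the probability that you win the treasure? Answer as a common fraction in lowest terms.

Your original chest holds the treasure with probability 1/5, so the other 4 collectively hold it with probability 4/5.
The host can always find an empty chest to open, so this doesn't change that 4/5; it is now spread over the 3 remaining unopened chests.
P(win by switching) = (4/5) · (1/3) = 4/15.

4/15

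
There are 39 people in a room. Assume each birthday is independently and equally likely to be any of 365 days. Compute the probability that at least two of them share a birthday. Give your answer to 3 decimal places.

0.878

It's easier to compute the probability that all 39 are distinct.
P(all distinct) = 365/365 · 364/365 · ··· · 327/365 ≈ 0.122.
So the probability of at least one match is 1 − 0.122 = 0.878.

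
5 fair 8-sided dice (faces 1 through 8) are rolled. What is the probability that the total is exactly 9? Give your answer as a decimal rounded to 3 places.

There are 8^5 = 32768 equally likely outcomes.
The number of ordered 5-tuples from {1,…,8} summing to 9 is 70.
P(sum = 9) = 70/32768 = 35/16384 ≈ 0.002.

0.002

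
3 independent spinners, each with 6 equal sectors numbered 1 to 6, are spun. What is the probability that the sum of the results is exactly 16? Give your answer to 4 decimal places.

0.0278

There are 6^3 = 216 equally likely outcomes.
The number of ordered 3-tuples from {1,…,6} summing to 16 is 6.
P(sum = 16) = 6/216 = 1/36 ≈ 0.0278.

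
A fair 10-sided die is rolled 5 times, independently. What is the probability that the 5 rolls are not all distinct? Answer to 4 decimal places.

0.6976

P(all 5 different) = 10/10 · 9/10 · ··· · 6/10 ≈ 0.3024.
P(at least two equal) = 1 − 0.3024 = 0.6976.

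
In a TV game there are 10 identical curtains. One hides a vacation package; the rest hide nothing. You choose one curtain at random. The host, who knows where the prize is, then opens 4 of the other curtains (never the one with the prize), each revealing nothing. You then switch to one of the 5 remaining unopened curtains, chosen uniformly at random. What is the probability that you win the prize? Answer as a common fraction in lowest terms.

Your original curtain holds the prize with probability 1/10, so the other 9 collectively hold it with probability 9/10.
The host can always find 4 empty curtains to open, so the reveals don't change that 9/10; it is now spread over the 5 remaining unopened curtains.
P(win by switching) = (9/10) · (1/5) = 9/50.

9/50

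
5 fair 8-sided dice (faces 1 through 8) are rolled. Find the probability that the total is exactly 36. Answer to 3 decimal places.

There are 8^5 = 32768 equally likely outcomes.
The number of ordered 5-tuples from {1,…,8} summing to 36 is 70.
P(sum = 36) = 70/32768 = 35/16384 ≈ 0.002.

0.002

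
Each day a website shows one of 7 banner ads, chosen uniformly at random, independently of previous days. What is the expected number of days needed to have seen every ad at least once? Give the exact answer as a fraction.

After i distinct types are collected, each trial gives a new one with probability (7−i)/7, so the expected wait for the next new type is 7/(7−i).
E = 7/7 + 7/6 + 7/5 + 7/4 + 7/3 + 7/2 + 7/1 = 363/20.

363/20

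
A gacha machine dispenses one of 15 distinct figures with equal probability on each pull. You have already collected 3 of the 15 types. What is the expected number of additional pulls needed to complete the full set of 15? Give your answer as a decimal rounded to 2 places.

46.55

Starting from 3 distinct types, each trial gives a new one with probability (15−i)/15 when i types are held, so the wait for the next new type is 15/(15−i).
E = 15/12 + 15/11 + 15/10 + 15/9 + 15/8 + 15/7 + 15/6 + 15/5 + 15/4 + 15/3 + 15/2 + 15/1 = 86021/1848 ≈ 46.55.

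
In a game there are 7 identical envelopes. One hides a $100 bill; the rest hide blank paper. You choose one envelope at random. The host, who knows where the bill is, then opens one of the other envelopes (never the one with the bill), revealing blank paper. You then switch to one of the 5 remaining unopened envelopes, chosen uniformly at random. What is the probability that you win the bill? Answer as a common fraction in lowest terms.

6/35

Your original envelope holds the bill with probability 1/7, so the other 6 collectively hold it with probability 6/7.
The host can always find an empty envelope to open, so this doesn't change that 6/7; it is now spread over the 5 remaining unopened envelopes.
P(win by switching) = (6/7) · (1/5) = 6/35.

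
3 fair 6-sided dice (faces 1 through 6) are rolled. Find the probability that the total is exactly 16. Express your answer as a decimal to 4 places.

0.0278

There are 6^3 = 216 equally likely outcomes.
The number of ordered 3-tuples from {1,…,6} summing to 16 is 6.
P(sum = 16) = 6/216 = 1/36 ≈ 0.0278.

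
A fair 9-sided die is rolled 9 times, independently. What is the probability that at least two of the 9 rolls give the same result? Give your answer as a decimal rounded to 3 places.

P(all 9 different) = 9/9 · 8/9 · ··· · 1/9 ≈ 0.001.
P(at least two equal) = 1 − 0.001 = 0.999.

0.999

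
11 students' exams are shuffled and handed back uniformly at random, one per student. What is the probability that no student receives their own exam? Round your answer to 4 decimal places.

0.3679

This is the derangement probability: permutations of 11 with no fixed point.
D(11) = 11! · (1 − 1/1! + 1/2! − ··· + (−1)^11/11!) = 14684570.
P = 14684570/39916800 = 1468457/3991680 ≈ 0.3679.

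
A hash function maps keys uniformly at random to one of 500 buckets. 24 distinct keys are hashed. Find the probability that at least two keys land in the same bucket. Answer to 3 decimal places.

It's easier to compute the probability that all 24 are distinct.
P(all distinct) = 500/500 · 499/500 · ··· · 477/500 ≈ 0.571.
So the probability of at least one match is 1 − 0.571 = 0.429.

0.429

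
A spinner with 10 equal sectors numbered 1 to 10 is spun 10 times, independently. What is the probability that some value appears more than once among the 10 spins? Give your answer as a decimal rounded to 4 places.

0.9996

P(all 10 different) = 10/10 · 9/10 · ··· · 1/10 ≈ 0.0004.
P(at least two equal) = 1 − 0.0004 = 0.9996.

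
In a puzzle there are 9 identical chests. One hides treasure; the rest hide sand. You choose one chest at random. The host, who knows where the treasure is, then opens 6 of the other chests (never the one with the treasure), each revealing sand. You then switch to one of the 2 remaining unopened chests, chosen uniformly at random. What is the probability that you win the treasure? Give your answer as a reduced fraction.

Your original chest holds the treasure with probability 1/9, so the other 8 collectively hold it with probability 8/9.
The host can always find 6 empty chests to open, so the reveals don't change that 8/9; it is now spread over the 2 remaining unopened chests.
P(win by switching) = (8/9) · (1/2) = 4/9.

4/9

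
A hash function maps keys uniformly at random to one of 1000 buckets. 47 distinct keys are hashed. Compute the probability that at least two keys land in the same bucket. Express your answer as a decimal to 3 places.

It's easier to compute the probability that all 47 are distinct.
P(all distinct) = 1000/1000 · 999/1000 · ··· · 954/1000 ≈ 0.333.
So the probability of at least one match is 1 − 0.333 = 0.667.

0.667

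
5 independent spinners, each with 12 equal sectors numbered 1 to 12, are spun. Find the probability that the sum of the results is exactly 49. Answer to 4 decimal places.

There are 12^5 = 248832 equally likely outcomes.
The number of ordered 5-tuples from {1,…,12} summing to 49 is 1365.
P(sum = 49) = 1365/248832 = 455/82944 ≈ 0.0055.

0.0055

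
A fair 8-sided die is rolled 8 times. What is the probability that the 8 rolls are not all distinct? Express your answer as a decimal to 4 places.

P(all 8 different) = 8/8 · 7/8 · ··· · 1/8 ≈ 0.0024.
P(at least two equal) = 1 − 0.0024 = 0.9976.

0.9976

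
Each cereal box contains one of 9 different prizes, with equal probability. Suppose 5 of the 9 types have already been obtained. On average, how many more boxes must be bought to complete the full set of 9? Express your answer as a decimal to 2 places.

Starting from 5 distinct types, each trial gives a new one with probability (9−i)/9 when i types are held, so the wait for the next new type is 9/(9−i).
E = 9/4 + 9/3 + 9/2 + 9/1 = 75/4 ≈ 18.75.

18.75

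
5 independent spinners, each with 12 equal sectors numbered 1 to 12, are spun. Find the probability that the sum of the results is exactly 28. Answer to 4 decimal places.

There are 12^5 = 248832 equally likely outcomes.
The number of ordered 5-tuples from {1,…,12} summing to 28 is 10725.
P(sum = 28) = 10725/248832 = 3575/82944 ≈ 0.0431.

0.0431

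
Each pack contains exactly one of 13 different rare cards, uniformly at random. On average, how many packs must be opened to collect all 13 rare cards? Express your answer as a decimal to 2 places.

After i distinct types are collected, each trial gives a new one with probability (13−i)/13, so the expected wait for the next new type is 13/(13−i).
E = 13/13 + 13/12 + 13/11 + 13/10 + 13/9 + 13/8 + 13/7 + 13/6 + 13/5 + 13/4 + 13/3 + 13/2 + 13/1 = 1145993/27720 ≈ 41.34.

41.34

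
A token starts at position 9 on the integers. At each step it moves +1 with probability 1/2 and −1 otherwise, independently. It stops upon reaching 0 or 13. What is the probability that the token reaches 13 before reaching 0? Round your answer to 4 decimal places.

0.6923

With a fair step, P(i) = ½P(i−1) + ½P(i+1) with P(0)=0, P(13)=1 has the linear solution P(i) = i/13.
P(9) = 9/13 ≈ 0.6923.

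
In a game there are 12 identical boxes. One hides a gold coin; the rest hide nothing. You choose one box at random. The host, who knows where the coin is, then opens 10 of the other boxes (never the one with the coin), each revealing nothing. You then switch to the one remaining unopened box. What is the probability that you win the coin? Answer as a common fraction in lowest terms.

11/12

Your original box holds the coin with probability 1/12, so the other 11 collectively hold it with probability 11/12.
The host can always find 10 empty boxes to open, so the reveals don't change that 11/12; it is now spread over the 1 remaining unopened box.
P(win by switching) = (11/12) · (1/1) = 11/12.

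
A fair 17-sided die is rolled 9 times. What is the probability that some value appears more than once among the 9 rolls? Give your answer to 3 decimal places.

0.926

P(all 9 different) = 17/17 · 16/17 · ··· · 9/17 ≈ 0.074.
P(at least two equal) = 1 − 0.074 = 0.926.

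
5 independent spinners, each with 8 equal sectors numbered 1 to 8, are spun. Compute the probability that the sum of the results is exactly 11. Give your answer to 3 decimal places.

0.006

There are 8^5 = 32768 equally likely outcomes.
The number of ordered 5-tuples from {1,…,8} summing to 11 is 210.
P(sum = 11) = 210/32768 = 105/16384 ≈ 0.006.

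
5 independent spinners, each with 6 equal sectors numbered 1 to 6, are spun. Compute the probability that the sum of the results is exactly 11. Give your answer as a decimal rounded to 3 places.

There are 6^5 = 7776 equally likely outcomes.
The number of ordered 5-tuples from {1,…,6} summing to 11 is 205.
P(sum = 11) = 205/7776 ≈ 0.026.

0.026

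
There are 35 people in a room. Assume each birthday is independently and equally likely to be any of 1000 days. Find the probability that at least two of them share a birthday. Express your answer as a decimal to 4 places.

0.4523

It's easier to compute the probability that all 35 are distinct.
P(all distinct) = 1000/1000 · 999/1000 · ··· · 966/1000 ≈ 0.5477.
So the probability of at least one match is 1 − 0.5477 = 0.4523.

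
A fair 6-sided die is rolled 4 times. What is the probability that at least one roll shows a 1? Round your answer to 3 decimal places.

0.518

P(no roll shows a 1) = (5/6)^4 ≈ 0.482.
P(at least one) = 1 − 0.482 = 0.518.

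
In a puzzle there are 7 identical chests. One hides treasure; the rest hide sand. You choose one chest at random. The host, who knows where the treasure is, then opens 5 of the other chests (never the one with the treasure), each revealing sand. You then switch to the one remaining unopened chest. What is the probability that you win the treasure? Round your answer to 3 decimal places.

Your original chest holds the treasure with probability 1/7, so the other 6 collectively hold it with probability 6/7.
The host can always find 5 empty chests to open, so the reveals don't change that 6/7; it is now spread over the 1 remaining unopened chest.
P(win by switching) = (6/7) · (1/1) = 6/7 ≈ 0.857.

0.857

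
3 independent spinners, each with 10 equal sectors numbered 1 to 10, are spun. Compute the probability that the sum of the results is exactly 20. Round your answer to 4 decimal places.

There are 10^3 = 1000 equally likely outcomes.
The number of ordered 3-tuples from {1,…,10} summing to 20 is 63.
P(sum = 20) = 63/1000 ≈ 0.0630.

0.0630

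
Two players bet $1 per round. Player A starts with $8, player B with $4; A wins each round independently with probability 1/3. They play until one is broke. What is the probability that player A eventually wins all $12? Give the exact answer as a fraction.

Let r = q/p = (2/3)/(1/3) = 2. The recurrence P(i) = p·P(i+1) + q·P(i−1) with P(0)=0, P(12)=1 gives P(i) = (1 − r^i)/(1 − r^12).
P(8) = (1 − (2)^8) / (1 − (2)^12) = 17/273.

17/273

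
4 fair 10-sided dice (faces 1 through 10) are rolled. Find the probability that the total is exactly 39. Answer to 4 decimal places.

0.0004

There are 10^4 = 10000 equally likely outcomes.
The number of ordered 4-tuples from {1,…,10} summing to 39 is 4.
P(sum = 39) = 4/10000 = 1/2500 ≈ 0.0004.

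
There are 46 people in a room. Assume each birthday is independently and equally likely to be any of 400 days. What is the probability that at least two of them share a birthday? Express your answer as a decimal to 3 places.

It's easier to compute the probability that all 46 are distinct.
P(all distinct) = 400/400 · 399/400 · ··· · 355/400 ≈ 0.068.
So the probability of at least one match is 1 − 0.068 = 0.932.

0.932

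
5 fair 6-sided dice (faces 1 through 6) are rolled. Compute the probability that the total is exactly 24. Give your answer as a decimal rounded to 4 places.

0.0264

There are 6^5 = 7776 equally likely outcomes.
The number of ordered 5-tuples from {1,…,6} summing to 24 is 205.
P(sum = 24) = 205/7776 ≈ 0.0264.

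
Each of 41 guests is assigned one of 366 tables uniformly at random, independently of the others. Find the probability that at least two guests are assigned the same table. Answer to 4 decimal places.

0.9025

It's easier to compute the probability that all 41 are distinct.
P(all distinct) = 366/366 · 365/366 · ··· · 326/366 ≈ 0.0975.
So the probability of at least one match is 1 − 0.0975 = 0.9025.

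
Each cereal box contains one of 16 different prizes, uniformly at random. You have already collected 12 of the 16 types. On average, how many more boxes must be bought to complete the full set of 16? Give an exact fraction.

Starting from 12 distinct types, each trial gives a new one with probability (16−i)/16 when i types are held, so the wait for the next new type is 16/(16−i).
E = 16/4 + 16/3 + 16/2 + 16/1 = 100/3.

100/3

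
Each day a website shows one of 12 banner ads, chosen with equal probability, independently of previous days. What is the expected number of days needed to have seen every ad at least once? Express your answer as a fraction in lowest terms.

After i distinct types are collected, each trial gives a new one with probability (12−i)/12, so the expected wait for the next new type is 12/(12−i).
E = 12/12 + 12/11 + 12/10 + 12/9 + 12/8 + 12/7 + 12/6 + 12/5 + 12/4 + 12/3 + 12/2 + 12/1 = 86021/2310.

86021/2310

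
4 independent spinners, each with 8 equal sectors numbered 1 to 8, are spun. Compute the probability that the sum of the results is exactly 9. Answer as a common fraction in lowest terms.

There are 8^4 = 4096 equally likely outcomes.
The number of ordered 4-tuples from {1,…,8} summing to 9 is 56.
P(sum = 9) = 56/4096 = 7/512.

7/512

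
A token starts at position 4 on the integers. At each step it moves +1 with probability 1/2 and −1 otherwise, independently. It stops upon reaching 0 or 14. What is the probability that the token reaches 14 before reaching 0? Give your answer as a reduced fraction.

2/7

With a fair step, P(i) = ½P(i−1) + ½P(i+1) with P(0)=0, P(14)=1 has the linear solution P(i) = i/14.
P(4) = 4/14 = 2/7.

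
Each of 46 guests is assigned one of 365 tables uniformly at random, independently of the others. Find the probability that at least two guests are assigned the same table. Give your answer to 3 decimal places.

It's easier to compute the probability that all 46 are distinct.
P(all distinct) = 365/365 · 364/365 · ··· · 320/365 ≈ 0.052.
So the probability of at least one match is 1 − 0.052 = 0.948.

0.948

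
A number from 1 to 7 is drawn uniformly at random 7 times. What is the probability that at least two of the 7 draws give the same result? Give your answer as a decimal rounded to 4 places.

0.9939

P(all 7 different) = 7/7 · 6/7 · ··· · 1/7 ≈ 0.0061.
P(at least two equal) = 1 − 0.0061 = 0.9939.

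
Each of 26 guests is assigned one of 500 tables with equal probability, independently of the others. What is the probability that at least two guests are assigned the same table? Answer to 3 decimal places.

0.484

It's easier to compute the probability that all 26 are distinct.
P(all distinct) = 500/500 · 499/500 · ··· · 475/500 ≈ 0.516.
So the probability of at least one match is 1 − 0.516 = 0.484.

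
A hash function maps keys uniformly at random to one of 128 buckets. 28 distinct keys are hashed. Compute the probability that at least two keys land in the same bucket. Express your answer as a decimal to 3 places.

It's easier to compute the probability that all 28 are distinct.
P(all distinct) = 128/128 · 127/128 · ··· · 101/128 ≈ 0.041.
So the probability of at least one match is 1 − 0.041 = 0.959.

0.959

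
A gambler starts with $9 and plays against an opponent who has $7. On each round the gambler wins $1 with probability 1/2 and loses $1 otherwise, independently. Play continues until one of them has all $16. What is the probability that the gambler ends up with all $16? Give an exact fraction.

With a fair step, P(i) = ½P(i−1) + ½P(i+1) with P(0)=0, P(16)=1 has the linear solution P(i) = i/16.
P(9) = 9/16.

9/16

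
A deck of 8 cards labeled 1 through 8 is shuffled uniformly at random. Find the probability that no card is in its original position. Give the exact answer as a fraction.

This is the derangement probability: permutations of 8 with no fixed point.
D(8) = 8! · (1 − 1/1! + 1/2! − ··· + (−1)^8/8!) = 14833.
P = 14833/40320 = 2119/5760.

2119/5760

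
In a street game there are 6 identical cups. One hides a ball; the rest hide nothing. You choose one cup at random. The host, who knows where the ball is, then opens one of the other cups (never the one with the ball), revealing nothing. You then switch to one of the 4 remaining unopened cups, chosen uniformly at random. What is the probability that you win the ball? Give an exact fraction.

Your original cup holds the ball with probability 1/6, so the other 5 collectively hold it with probability 5/6.
The host can always find an empty cup to open, so this doesn't change that 5/6; it is now spread over the 4 remaining unopened cups.
P(win by switching) = (5/6) · (1/4) = 5/24.

5/24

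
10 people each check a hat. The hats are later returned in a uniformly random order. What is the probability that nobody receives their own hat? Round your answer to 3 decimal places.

0.368

This is the derangement probability: permutations of 10 with no fixed point.
D(10) = 10! · (1 − 1/1! + 1/2! − ··· + (−1)^10/10!) = 1334961.
P = 1334961/3628800 = 16481/44800 ≈ 0.368.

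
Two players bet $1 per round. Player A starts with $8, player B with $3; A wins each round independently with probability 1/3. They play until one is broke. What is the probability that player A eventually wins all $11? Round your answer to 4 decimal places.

Let r = q/p = (2/3)/(1/3) = 2. The recurrence P(i) = p·P(i+1) + q·P(i−1) with P(0)=0, P(11)=1 gives P(i) = (1 − r^i)/(1 − r^11).
P(8) = (1 − (2)^8) / (1 − (2)^11) = 255/2047 ≈ 0.1246.

0.1246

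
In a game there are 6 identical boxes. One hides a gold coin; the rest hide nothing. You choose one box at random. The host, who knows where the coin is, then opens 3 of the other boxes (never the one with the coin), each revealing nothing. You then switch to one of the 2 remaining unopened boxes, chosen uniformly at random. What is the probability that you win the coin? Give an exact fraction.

5/12

Your original box holds the coin with probability 1/6, so the other 5 collectively hold it with probability 5/6.
The host can always find 3 empty boxes to open, so the reveals don't change that 5/6; it is now spread over the 2 remaining unopened boxes.
P(win by switching) = (5/6) · (1/2) = 5/12.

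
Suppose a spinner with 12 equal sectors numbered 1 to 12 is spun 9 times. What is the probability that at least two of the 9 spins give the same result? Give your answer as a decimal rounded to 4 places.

P(all 9 different) = 12/12 · 11/12 · ··· · 4/12 ≈ 0.0155.
P(at least two equal) = 1 − 0.0155 = 0.9845.

0.9845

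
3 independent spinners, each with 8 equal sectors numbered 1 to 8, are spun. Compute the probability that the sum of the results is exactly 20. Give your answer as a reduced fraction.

There are 8^3 = 512 equally likely outcomes.
The number of ordered 3-tuples from {1,…,8} summing to 20 is 15.
P(sum = 20) = 15/512.

15/512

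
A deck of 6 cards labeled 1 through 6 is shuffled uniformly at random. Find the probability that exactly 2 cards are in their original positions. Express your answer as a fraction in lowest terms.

Choose which 2 of the 6 are fixed: C(6,2) = 15 ways.
The remaining 4 must have no fixed point: D(4) = 9.
P = 15·9/720 = 3/16.

3/16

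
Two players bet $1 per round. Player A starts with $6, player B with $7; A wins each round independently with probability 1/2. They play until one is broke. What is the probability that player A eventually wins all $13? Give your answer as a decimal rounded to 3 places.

With a fair step, P(i) = ½P(i−1) + ½P(i+1) with P(0)=0, P(13)=1 has the linear solution P(i) = i/13.
P(6) = 6/13 ≈ 0.462.

0.462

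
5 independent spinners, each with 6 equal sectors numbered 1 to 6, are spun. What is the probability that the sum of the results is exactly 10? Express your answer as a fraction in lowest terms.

7/432

There are 6^5 = 7776 equally likely outcomes.
The number of ordered 5-tuples from {1,…,6} summing to 10 is 126.
P(sum = 10) = 126/7776 = 7/432.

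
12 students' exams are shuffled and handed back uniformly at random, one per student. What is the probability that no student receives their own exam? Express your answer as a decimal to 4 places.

This is the derangement probability: permutations of 12 with no fixed point.
D(12) = 12! · (1 − 1/1! + 1/2! − ··· + (−1)^12/12!) = 176214841.
P = 176214841/479001600 = 16019531/43545600 ≈ 0.3679.

0.3679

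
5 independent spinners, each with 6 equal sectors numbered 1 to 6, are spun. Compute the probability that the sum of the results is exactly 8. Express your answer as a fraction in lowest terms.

35/7776

There are 6^5 = 7776 equally likely outcomes.
The number of ordered 5-tuples from {1,…,6} summing to 8 is 35.
P(sum = 8) = 35/7776.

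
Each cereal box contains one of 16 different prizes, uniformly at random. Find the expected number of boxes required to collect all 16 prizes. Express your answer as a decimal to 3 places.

After i distinct types are collected, each trial gives a new one with probability (16−i)/16, so the expected wait for the next new type is 16/(16−i).
E = 16/16 + 16/15 + 16/14 + 16/13 + 16/12 + 16/11 + 16/10 + 16/9 + 16/8 + 16/7 + 16/6 + 16/5 + 16/4 + 16/3 + 16/2 + 16/1 = 2436559/45045 ≈ 54.092.

54.092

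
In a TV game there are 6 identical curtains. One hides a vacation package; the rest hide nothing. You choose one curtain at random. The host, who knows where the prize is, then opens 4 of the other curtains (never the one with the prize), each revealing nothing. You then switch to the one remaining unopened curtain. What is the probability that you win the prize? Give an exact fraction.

5/6

Your original curtain holds the prize with probability 1/6, so the other 5 collectively hold it with probability 5/6.
The host can always find 4 empty curtains to open, so the reveals don't change that 5/6; it is now spread over the 1 remaining unopened curtain.
P(win by switching) = (5/6) · (1/1) = 5/6.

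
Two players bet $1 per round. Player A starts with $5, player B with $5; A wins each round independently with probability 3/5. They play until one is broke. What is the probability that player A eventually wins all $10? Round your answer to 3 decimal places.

0.884

Let r = q/p = (2/5)/(3/5) = 2/3. The recurrence P(i) = p·P(i+1) + q·P(i−1) with P(0)=0, P(10)=1 gives P(i) = (1 − r^i)/(1 − r^10).
P(5) = (1 − (2/3)^5) / (1 − (2/3)^10) = 243/275 ≈ 0.884.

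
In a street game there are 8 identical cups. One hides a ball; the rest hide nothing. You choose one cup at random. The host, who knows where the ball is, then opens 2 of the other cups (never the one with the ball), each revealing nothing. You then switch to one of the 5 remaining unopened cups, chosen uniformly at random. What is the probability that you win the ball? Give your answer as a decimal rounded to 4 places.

0.1750

Your original cup holds the ball with probability 1/8, so the other 7 collectively hold it with probability 7/8.
The host can always find 2 empty cups to open, so the reveals don't change that 7/8; it is now spread over the 5 remaining unopened cups.
P(win by switching) = (7/8) · (1/5) = 7/40 ≈ 0.1750.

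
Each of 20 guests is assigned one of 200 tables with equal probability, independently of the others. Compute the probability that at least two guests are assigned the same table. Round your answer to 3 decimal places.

It's easier to compute the probability that all 20 are distinct.
P(all distinct) = 200/200 · 199/200 · ··· · 181/200 ≈ 0.374.
So the probability of at least one match is 1 − 0.374 = 0.626.

0.626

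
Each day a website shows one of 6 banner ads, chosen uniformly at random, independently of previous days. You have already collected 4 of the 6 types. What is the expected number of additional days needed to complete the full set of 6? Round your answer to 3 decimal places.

9.000

Starting from 4 distinct types, each trial gives a new one with probability (6−i)/6 when i types are held, so the wait for the next new type is 6/(6−i).
E = 6/2 + 6/1 = 9 ≈ 9.000.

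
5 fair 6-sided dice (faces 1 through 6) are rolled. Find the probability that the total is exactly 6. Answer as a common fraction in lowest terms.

There are 6^5 = 7776 equally likely outcomes.
The number of ordered 5-tuples from {1,…,6} summing to 6 is 5.
P(sum = 6) = 5/7776.

5/7776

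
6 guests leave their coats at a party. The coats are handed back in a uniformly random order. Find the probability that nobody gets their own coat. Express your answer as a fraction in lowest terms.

This is the derangement probability: permutations of 6 with no fixed point.
D(6) = 6! · (1 − 1/1! + 1/2! − ··· + (−1)^6/6!) = 265.
P = 265/720 = 53/144.

53/144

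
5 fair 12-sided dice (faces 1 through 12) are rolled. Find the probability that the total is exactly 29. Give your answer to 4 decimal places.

0.0458

There are 12^5 = 248832 equally likely outcomes.
The number of ordered 5-tuples from {1,…,12} summing to 29 is 11385.
P(sum = 29) = 11385/248832 = 1265/27648 ≈ 0.0458.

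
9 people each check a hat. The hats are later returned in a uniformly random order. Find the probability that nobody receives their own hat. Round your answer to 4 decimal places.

0.3679

This is the derangement probability: permutations of 9 with no fixed point.
D(9) = 9! · (1 − 1/1! + 1/2! − ··· + (−1)^9/9!) = 133496.
P = 133496/362880 = 16687/45360 ≈ 0.3679.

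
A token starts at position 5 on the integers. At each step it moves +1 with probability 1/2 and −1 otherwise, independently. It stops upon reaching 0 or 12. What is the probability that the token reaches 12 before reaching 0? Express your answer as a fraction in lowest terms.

5/12

With a fair step, P(i) = ½P(i−1) + ½P(i+1) with P(0)=0, P(12)=1 has the linear solution P(i) = i/12.
P(5) = 5/12.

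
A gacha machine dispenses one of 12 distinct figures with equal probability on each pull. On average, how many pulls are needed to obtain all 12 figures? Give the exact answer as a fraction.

After i distinct types are collected, each trial gives a new one with probability (12−i)/12, so the expected wait for the next new type is 12/(12−i).
E = 12/12 + 12/11 + 12/10 + 12/9 + 12/8 + 12/7 + 12/6 + 12/5 + 12/4 + 12/3 + 12/2 + 12/1 = 86021/2310.

86021/2310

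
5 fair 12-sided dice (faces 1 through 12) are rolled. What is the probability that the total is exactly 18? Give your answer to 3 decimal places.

There are 12^5 = 248832 equally likely outcomes.
The number of ordered 5-tuples from {1,…,12} summing to 18 is 2355.
P(sum = 18) = 2355/248832 = 785/82944 ≈ 0.009.

0.009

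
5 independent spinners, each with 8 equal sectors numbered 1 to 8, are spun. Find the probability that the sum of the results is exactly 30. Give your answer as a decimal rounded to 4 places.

0.0283

There are 8^5 = 32768 equally likely outcomes.
The number of ordered 5-tuples from {1,…,8} summing to 30 is 926.
P(sum = 30) = 926/32768 = 463/16384 ≈ 0.0283.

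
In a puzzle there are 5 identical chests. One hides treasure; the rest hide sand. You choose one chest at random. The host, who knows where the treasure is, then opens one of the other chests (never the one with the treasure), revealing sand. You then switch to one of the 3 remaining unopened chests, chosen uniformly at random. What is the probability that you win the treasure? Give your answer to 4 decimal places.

Your original chest holds the treasure with probability 1/5, so the other 4 collectively hold it with probability 4/5.
The host can always find an empty chest to open, so this doesn't change that 4/5; it is now spread over the 3 remaining unopened chests.
P(win by switching) = (4/5) · (1/3) = 4/15 ≈ 0.2667.

0.2667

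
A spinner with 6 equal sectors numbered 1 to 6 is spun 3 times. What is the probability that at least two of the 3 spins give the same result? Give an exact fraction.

4/9

P(all 3 different) = 6/6 · 5/6 · ··· · 4/6 = 5/9.
P(at least two equal) = 1 − 5/9 = 4/9.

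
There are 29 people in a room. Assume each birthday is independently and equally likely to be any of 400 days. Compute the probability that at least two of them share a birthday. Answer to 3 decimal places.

It's easier to compute the probability that all 29 are distinct.
P(all distinct) = 400/400 · 399/400 · ··· · 372/400 ≈ 0.353.
So the probability of at least one match is 1 − 0.353 = 0.647.

0.647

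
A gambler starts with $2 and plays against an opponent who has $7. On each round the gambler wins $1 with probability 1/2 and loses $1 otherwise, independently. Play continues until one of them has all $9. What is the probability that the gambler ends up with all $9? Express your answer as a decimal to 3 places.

0.222

With a fair step, P(i) = ½P(i−1) + ½P(i+1) with P(0)=0, P(9)=1 has the linear solution P(i) = i/9.
P(2) = 2/9 ≈ 0.222.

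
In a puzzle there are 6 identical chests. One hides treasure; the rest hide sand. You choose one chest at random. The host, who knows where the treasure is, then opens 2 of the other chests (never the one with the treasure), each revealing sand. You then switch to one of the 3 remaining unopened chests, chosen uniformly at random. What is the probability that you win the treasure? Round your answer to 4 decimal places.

0.2778

Your original chest holds the treasure with probability 1/6, so the other 5 collectively hold it with probability 5/6.
The host can always find 2 empty chests to open, so the reveals don't change that 5/6; it is now spread over the 3 remaining unopened chests.
P(win by switching) = (5/6) · (1/3) = 5/18 ≈ 0.2778.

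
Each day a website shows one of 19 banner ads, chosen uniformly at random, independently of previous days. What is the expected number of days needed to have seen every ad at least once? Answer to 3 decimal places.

After i distinct types are collected, each trial gives a new one with probability (19−i)/19, so the expected wait for the next new type is 19/(19−i).
E = 19/19 + 19/18 + 19/17 + 19/16 + 19/15 + 19/14 + 19/13 + 19/12 + 19/11 + 19/10 + 19/9 + 19/8 + 19/7 + 19/6 + 19/5 + 19/4 + 19/3 + 19/2 + 19/1 = 275295799/4084080 ≈ 67.407.

67.407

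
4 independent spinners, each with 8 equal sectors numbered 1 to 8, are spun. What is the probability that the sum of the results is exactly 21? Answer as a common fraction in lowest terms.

There are 8^4 = 4096 equally likely outcomes.
The number of ordered 4-tuples from {1,…,8} summing to 21 is 284.
P(sum = 21) = 284/4096 = 71/1024.

71/1024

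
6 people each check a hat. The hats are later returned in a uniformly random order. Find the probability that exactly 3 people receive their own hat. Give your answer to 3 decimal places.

0.056

Choose which 3 of the 6 are fixed: C(6,3) = 20 ways.
The remaining 3 must have no fixed point: D(3) = 2.
P = 20·2/720 = 1/18 ≈ 0.056.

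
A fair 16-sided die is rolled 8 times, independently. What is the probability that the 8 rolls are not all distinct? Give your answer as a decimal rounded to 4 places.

0.8792

P(all 8 different) = 16/16 · 15/16 · ··· · 9/16 ≈ 0.1208.
P(at least two equal) = 1 − 0.1208 = 0.8792.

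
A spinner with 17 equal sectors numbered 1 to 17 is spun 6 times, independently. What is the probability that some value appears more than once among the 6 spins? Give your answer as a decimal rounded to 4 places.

0.6308

P(all 6 different) = 17/17 · 16/17 · ··· · 12/17 ≈ 0.3692.
P(at least two equal) = 1 − 0.3692 = 0.6308.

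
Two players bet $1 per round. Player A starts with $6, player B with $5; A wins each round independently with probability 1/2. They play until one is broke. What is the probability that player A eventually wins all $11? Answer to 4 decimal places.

With a fair step, P(i) = ½P(i−1) + ½P(i+1) with P(0)=0, P(11)=1 has the linear solution P(i) = i/11.
P(6) = 6/11 ≈ 0.5455.

0.5455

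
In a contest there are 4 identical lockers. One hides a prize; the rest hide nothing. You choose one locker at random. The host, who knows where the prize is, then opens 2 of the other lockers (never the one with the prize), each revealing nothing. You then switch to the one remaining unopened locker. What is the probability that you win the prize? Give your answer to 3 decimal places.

0.750

Your original locker holds the prize with probability 1/4, so the other 3 collectively hold it with probability 3/4.
The host can always find 2 empty lockers to open, so the reveals don't change that 3/4; it is now spread over the 1 remaining unopened locker.
P(win by switching) = (3/4) · (1/1) = 3/4 ≈ 0.750.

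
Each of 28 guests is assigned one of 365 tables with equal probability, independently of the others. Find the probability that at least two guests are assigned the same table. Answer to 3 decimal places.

0.654

It's easier to compute the probability that all 28 are distinct.
P(all distinct) = 365/365 · 364/365 · ··· · 338/365 ≈ 0.346.
So the probability of at least one match is 1 − 0.346 = 0.654.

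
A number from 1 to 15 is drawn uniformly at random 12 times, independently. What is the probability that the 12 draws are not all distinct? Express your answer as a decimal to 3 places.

0.998

P(all 12 different) = 15/15 · 14/15 · ··· · 4/15 ≈ 0.002.
P(at least two equal) = 1 − 0.002 = 0.998.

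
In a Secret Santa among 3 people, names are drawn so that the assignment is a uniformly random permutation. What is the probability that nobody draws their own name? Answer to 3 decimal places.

This is the derangement probability: permutations of 3 with no fixed point.
D(3) = 3! · (1 − 1/1! + 1/2! − ··· + (−1)^3/3!) = 2.
P = 2/6 = 1/3 ≈ 0.333.

0.333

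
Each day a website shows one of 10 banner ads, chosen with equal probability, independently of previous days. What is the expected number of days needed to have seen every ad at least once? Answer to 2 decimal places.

29.29

After i distinct types are collected, each trial gives a new one with probability (10−i)/10, so the expected wait for the next new type is 10/(10−i).
E = 10/10 + 10/9 + 10/8 + 10/7 + 10/6 + 10/5 + 10/4 + 10/3 + 10/2 + 10/1 = 7381/252 ≈ 29.29.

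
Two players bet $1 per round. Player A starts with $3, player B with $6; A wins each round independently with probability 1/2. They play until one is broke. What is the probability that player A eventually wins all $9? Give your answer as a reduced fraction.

1/3

With a fair step, P(i) = ½P(i−1) + ½P(i+1) with P(0)=0, P(9)=1 has the linear solution P(i) = i/9.
P(3) = 3/9 = 1/3.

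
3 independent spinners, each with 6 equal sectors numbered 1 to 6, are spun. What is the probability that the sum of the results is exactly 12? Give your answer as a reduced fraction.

25/216

There are 6^3 = 216 equally likely outcomes.
The number of ordered 3-tuples from {1,…,6} summing to 12 is 25.
P(sum = 12) = 25/216.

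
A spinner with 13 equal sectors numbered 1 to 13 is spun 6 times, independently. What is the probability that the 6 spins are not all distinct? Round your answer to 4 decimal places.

P(all 6 different) = 13/13 · 12/13 · ··· · 8/13 ≈ 0.2560.
P(at least two equal) = 1 − 0.2560 = 0.7440.

0.7440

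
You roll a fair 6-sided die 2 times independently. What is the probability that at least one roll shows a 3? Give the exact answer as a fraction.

P(no roll shows a 3) = (5/6)^2 = 25/36.
P(at least one) = 1 − 25/36 = 11/36.

11/36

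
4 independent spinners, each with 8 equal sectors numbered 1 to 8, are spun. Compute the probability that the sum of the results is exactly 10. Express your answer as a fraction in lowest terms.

There are 8^4 = 4096 equally likely outcomes.
The number of ordered 4-tuples from {1,…,8} summing to 10 is 84.
P(sum = 10) = 84/4096 = 21/1024.

21/1024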